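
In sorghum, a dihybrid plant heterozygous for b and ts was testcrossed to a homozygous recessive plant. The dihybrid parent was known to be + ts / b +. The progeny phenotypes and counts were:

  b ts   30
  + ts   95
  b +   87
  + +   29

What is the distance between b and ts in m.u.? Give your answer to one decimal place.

The recombinant classes are + + and b ts: 29 + 30 = 59.
Recombination frequency = 59/241 = 0.2448 ≈ 24.5%, i.e. 24.5 m.u.

24.5 m.u.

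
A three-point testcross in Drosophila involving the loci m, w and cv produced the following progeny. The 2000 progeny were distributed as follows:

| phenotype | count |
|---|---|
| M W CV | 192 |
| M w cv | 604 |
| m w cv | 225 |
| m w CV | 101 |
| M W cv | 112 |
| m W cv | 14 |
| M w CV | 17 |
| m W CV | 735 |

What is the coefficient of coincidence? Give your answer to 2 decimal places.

The two most frequent reciprocal classes, M w cv and m W CV, are the parental types, so the F1 was M w cv / m W CV.
The two rarest classes, M w CV and m W cv, are the double crossovers. Comparing them with the parentals, only the cv allele has switched, so cv is the middle locus and the order is m – cv – w.
m–cv: (417 + 31)/2000 = 0.2240; cv–w: (213 + 31)/2000 = 0.1220.
Expected DCO frequency = 0.2240 × 0.1220 ≈ 0.02733; observed = 31/2000 ≈ 0.01550.
Coefficient of coincidence = 0.01550/0.02733 ≈ 0.57.

0.57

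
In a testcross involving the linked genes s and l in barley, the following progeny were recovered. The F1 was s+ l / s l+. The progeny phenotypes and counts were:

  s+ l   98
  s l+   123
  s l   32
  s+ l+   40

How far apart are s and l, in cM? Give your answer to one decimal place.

The recombinant classes are s+ l+ and s l: 40 + 32 = 72.
Recombination frequency = 72/293 = 0.2457 ≈ 24.6%, i.e. 24.6 cM.

24.6 cM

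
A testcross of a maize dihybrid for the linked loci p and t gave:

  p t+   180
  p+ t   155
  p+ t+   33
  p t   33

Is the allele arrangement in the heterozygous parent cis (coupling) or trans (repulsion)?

The two most frequent classes are p+ t (155) and p t+ (180); these are the parental (non-recombinant) types.
So the F1 carried p+ t on one chromosome and p t+ on the other — the recessive alleles are on opposite chromosomes (trans / repulsion).

trans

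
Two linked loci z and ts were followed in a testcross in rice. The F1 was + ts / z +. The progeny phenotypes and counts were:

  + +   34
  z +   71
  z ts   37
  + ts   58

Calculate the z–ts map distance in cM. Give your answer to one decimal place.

The recombinant classes are + + and z ts: 34 + 37 = 71.
Recombination frequency = 71/200 = 0.3550 ≈ 35.5%, i.e. 35.5 cM.

35.5 cM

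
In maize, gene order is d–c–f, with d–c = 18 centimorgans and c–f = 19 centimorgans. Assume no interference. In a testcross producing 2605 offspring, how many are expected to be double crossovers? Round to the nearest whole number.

Map distances give recombination frequencies of 0.180 and 0.190 for the two intervals.
With no interference, expected double-crossover frequency = 0.180 × 0.190 = 0.03420.
Expected number = 0.03420 × 2605 = 89.09 ≈ 89.

89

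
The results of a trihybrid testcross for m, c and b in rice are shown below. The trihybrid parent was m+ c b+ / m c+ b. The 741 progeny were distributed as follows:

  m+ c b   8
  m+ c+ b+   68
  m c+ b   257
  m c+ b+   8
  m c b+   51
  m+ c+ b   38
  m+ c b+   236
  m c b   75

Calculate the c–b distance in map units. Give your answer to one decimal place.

21.5 map units

The two rarest classes, m+ c b and m c+ b+, are the double crossovers. Comparing them with the parentals, only the b allele has switched, so b is the middle locus and the order is m – b – c.
Crossovers in the b–c interval produce the single-crossover classes m+ c+ b+ and m c b (68 + 75 = 143) plus the double crossovers (16).
RF(b–c) = (143 + 16) / 741 = 159/741 = 0.2146 → 21.5 map units.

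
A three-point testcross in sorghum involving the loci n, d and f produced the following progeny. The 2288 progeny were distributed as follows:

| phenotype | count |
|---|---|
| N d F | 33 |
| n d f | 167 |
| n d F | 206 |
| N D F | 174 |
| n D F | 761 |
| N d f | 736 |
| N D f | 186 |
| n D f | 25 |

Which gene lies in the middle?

The two most frequent reciprocal classes, n D F and N d f, are the parental types, so the F1 was n D F / N d f.
The two rarest classes, n D f and N d F, are the double crossovers. Comparing them with the parentals, only the f allele has switched, so f is the middle locus and the order is n – f – d.

f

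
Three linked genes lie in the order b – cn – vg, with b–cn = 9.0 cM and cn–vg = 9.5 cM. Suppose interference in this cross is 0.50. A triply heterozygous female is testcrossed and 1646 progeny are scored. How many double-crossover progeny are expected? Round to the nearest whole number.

Map distances give recombination frequencies of 0.090 and 0.095 for the two intervals.
With interference 0.50 (so coincidence = 0.50), expected double-crossover frequency = 0.090 × 0.095 × 0.50 = 0.00428.
Expected number = 0.00428 × 1646 = 7.04 ≈ 7.

7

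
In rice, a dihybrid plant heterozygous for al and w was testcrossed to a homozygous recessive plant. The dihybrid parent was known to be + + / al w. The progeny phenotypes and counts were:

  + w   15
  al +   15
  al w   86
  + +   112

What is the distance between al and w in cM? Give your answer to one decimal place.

13.2 cM

The recombinant classes are + w and al +: 15 + 15 = 30.
Recombination frequency = 30/228 = 0.1316 ≈ 13.2%, i.e. 13.2 cM.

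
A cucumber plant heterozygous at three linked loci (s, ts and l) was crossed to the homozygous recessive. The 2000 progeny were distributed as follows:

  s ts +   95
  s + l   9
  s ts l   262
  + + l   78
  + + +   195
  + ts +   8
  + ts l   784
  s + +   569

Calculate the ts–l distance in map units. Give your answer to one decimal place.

The two most frequent reciprocal classes, s + + and + ts l, are the parental types, so the F1 was s + + / + ts l.
The two rarest classes, s + l and + ts +, are the double crossovers. Comparing them with the parentals, only the l allele has switched, so l is the middle locus and the order is ts – l – s.
Crossovers in the ts–l interval produce the single-crossover classes s ts + and + + l (95 + 78 = 173) plus the double crossovers (17).
RF(ts–l) = (173 + 17) / 2000 = 190/2000 = 0.0950 → 9.5 map units.

9.5 map units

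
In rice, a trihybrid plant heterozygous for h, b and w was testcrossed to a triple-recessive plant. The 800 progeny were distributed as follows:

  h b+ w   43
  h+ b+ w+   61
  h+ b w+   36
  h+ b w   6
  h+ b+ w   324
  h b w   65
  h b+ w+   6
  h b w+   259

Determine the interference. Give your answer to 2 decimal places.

The two most frequent reciprocal classes, h b w+ and h+ b+ w, are the parental types, so the F1 was h b w+ / h+ b+ w.
The two rarest classes, h b+ w+ and h+ b w, are the double crossovers. Comparing them with the parentals, only the b allele has switched, so b is the middle locus and the order is w – b – h.
w–b: (126 + 12)/800 = 0.1725; b–h: (79 + 12)/800 = 0.1138.
Expected DCO frequency = 0.1725 × 0.1138 ≈ 0.01963; observed = 12/800 ≈ 0.01500.
Coefficient of coincidence = 0.01500/0.01963 ≈ 0.76; interference = 1 − 0.76 = 0.24.

0.24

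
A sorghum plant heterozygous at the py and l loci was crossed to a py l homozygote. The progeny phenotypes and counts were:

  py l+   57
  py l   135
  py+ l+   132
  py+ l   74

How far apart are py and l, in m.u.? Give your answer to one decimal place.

32.9 m.u.

The two most frequent classes, py+ l+ (132) and py l (135), are the parental types, so the F1 was py+ l+ / py l.
The recombinant classes are py+ l and py l+: 74 + 57 = 131.
Recombination frequency = 131/398 = 0.3291 ≈ 32.9%, i.e. 32.9 m.u.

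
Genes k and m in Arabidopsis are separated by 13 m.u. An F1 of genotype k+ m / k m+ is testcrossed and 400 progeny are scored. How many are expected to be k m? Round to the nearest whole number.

26

A map distance of 13 m.u. corresponds to a recombination frequency of 0.130.
The F1 is k+ m / k m+, so k m is a recombinant gamete class with expected frequency r/2 = 0.130/2 = 0.0650.
Expected number = 0.0650 × 400 = 26.00 ≈ 26.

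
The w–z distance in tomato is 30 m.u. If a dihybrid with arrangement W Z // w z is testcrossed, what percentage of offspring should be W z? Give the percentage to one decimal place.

15.0%

A map distance of 30 m.u. corresponds to a recombination frequency of 0.300.
The F1 is W Z / w z, so W z is a recombinant gamete class with expected frequency r/2 = 0.300/2 = 0.1500.
That is 0.1500 = 15.0% of the progeny.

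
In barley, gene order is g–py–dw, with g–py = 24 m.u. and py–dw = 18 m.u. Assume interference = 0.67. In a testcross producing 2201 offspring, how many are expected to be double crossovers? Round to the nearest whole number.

Map distances give recombination frequencies of 0.240 and 0.180 for the two intervals.
With interference 0.67 (so coincidence = 0.33), expected double-crossover frequency = 0.240 × 0.180 × 0.33 = 0.01426.
Expected number = 0.01426 × 2201 = 31.38 ≈ 31.

31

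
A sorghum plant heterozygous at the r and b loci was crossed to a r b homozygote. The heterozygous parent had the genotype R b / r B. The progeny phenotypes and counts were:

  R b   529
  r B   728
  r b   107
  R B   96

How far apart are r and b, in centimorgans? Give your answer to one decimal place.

13.9 centimorgans

The recombinant classes are R B and r b: 96 + 107 = 203.
Recombination frequency = 203/1460 = 0.1390 ≈ 13.9%, i.e. 13.9 centimorgans.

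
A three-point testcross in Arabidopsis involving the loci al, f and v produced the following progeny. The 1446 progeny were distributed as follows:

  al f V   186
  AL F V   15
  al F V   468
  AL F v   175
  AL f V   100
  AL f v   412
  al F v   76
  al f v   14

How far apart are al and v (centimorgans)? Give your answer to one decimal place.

14.2 centimorgans

The two most frequent reciprocal classes, al F V and AL f v, are the parental types, so the F1 was al F V / AL f v.
The two rarest classes, AL F V and al f v, are the double crossovers. Comparing them with the parentals, only the al allele has switched, so al is the middle locus and the order is v – al – f.
Crossovers in the v–al interval produce the single-crossover classes al F v and AL f V (76 + 100 = 176) plus the double crossovers (29).
RF(v–al) = (176 + 29) / 1446 = 205/1446 = 0.1418 → 14.2 centimorgans.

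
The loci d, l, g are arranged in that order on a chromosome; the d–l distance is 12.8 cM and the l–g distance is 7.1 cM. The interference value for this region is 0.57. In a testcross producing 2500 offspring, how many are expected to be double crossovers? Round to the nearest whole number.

10

Map distances give recombination frequencies of 0.128 and 0.071 for the two intervals.
With interference 0.57 (so coincidence = 0.43), expected double-crossover frequency = 0.128 × 0.071 × 0.43 = 0.00391.
Expected number = 0.00391 × 2500 = 9.77 ≈ 10.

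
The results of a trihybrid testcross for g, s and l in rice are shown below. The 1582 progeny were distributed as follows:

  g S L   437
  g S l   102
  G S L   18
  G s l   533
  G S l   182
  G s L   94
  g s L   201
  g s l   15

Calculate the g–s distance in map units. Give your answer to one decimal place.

26.3 map units

The two most frequent reciprocal classes, g S L and G s l, are the parental types, so the F1 was g S L / G s l.
The two rarest classes, G S L and g s l, are the double crossovers. Comparing them with the parentals, only the g allele has switched, so g is the middle locus and the order is s – g – l.
Crossovers in the s–g interval produce the single-crossover classes g s L and G S l (201 + 182 = 383) plus the double crossovers (33).
RF(s–g) = (383 + 33) / 1582 = 416/1582 = 0.2630 → 26.3 map units.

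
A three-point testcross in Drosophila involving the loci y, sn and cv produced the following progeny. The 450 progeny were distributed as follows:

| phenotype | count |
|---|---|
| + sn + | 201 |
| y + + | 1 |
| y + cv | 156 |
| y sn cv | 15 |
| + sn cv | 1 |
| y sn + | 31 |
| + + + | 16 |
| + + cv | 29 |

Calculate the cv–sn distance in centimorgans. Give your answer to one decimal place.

7.3 centimorgans

The two most frequent reciprocal classes, y + cv and + sn +, are the parental types, so the F1 was y + cv / + sn +.
The two rarest classes, y + + and + sn cv, are the double crossovers. Comparing them with the parentals, only the cv allele has switched, so cv is the middle locus and the order is y – cv – sn.
Crossovers in the cv–sn interval produce the single-crossover classes y sn cv and + + + (15 + 16 = 31) plus the double crossovers (2).
RF(cv–sn) = (31 + 2) / 450 = 33/450 = 0.0733 → 7.3 centimorgans.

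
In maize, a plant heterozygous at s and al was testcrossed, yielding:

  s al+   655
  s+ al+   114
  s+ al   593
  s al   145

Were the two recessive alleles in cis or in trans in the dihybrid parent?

trans

The two most frequent classes are s+ al (593) and s al+ (655); these are the parental (non-recombinant) types.
So the F1 carried s+ al on one chromosome and s al+ on the other — the recessive alleles are on opposite chromosomes (trans / repulsion).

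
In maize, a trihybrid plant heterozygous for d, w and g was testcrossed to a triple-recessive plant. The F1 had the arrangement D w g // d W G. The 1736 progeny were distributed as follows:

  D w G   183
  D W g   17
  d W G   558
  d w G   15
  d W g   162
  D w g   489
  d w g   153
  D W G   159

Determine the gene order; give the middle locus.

w

The two rarest classes, D W g and d w G, are the double crossovers. Comparing them with the parentals, only the w allele has switched, so w is the middle locus and the order is g – w – d.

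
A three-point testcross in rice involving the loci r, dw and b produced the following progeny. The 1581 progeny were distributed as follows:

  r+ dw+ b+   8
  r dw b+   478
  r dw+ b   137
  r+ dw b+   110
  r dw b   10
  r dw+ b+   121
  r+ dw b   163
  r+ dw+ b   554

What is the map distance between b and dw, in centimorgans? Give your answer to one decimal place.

The two most frequent reciprocal classes, r+ dw+ b and r dw b+, are the parental types, so the F1 was r+ dw+ b / r dw b+.
The two rarest classes, r+ dw+ b+ and r dw b, are the double crossovers. Comparing them with the parentals, only the b allele has switched, so b is the middle locus and the order is r – b – dw.
Crossovers in the b–dw interval produce the single-crossover classes r+ dw b and r dw+ b+ (163 + 121 = 284) plus the double crossovers (18).
RF(b–dw) = (284 + 18) / 1581 = 302/1581 = 0.1910 → 19.1 centimorgans.

19.1 centimorgans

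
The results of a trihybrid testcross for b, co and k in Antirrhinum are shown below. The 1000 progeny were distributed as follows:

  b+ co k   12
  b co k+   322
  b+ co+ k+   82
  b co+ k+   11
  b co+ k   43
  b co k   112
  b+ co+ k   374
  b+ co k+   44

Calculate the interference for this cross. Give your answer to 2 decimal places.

0.04

The two most frequent reciprocal classes, b+ co+ k and b co k+, are the parental types, so the F1 was b+ co+ k / b co k+.
The two rarest classes, b+ co k and b co+ k+, are the double crossovers. Comparing them with the parentals, only the co allele has switched, so co is the middle locus and the order is b – co – k.
b–co: (87 + 23)/1000 = 0.1100; co–k: (194 + 23)/1000 = 0.2170.
Expected DCO frequency = 0.1100 × 0.2170 ≈ 0.02387; observed = 23/1000 ≈ 0.02300.
Coefficient of coincidence = 0.02300/0.02387 ≈ 0.96; interference = 1 − 0.96 = 0.04.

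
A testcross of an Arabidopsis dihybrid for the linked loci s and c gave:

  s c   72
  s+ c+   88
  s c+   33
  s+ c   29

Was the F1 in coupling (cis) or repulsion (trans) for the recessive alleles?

The two most frequent classes are s+ c+ (88) and s c (72); these are the parental (non-recombinant) types.
So the F1 carried s+ c+ on one chromosome and s c on the other — the recessive alleles are on the same chromosome (cis / coupling).

cis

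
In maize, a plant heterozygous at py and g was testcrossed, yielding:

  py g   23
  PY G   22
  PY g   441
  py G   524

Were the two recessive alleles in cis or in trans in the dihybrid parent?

The two most frequent classes are PY g (441) and py G (524); these are the parental (non-recombinant) types.
So the F1 carried PY g on one chromosome and py G on the other — the recessive alleles are on opposite chromosomes (trans / repulsion).

trans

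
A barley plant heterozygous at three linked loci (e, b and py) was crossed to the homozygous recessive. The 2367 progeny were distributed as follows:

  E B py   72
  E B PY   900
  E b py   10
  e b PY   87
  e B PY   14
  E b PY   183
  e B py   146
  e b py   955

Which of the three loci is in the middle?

e

The two most frequent reciprocal classes, e b py and E B PY, are the parental types, so the F1 was e b py / E B PY.
The two rarest classes, E b py and e B PY, are the double crossovers. Comparing them with the parentals, only the e allele has switched, so e is the middle locus and the order is b – e – py.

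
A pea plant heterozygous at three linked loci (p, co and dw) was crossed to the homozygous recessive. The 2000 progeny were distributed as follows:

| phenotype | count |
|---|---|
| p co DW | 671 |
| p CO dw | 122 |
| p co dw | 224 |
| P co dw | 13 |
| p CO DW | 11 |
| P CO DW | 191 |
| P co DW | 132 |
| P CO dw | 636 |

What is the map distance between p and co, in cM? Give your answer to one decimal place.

The two most frequent reciprocal classes, P CO dw and p co DW, are the parental types, so the F1 was P CO dw / p co DW.
The two rarest classes, P co dw and p CO DW, are the double crossovers. Comparing them with the parentals, only the co allele has switched, so co is the middle locus and the order is p – co – dw.
Crossovers in the p–co interval produce the single-crossover classes p CO dw and P co DW (122 + 132 = 254) plus the double crossovers (24).
RF(p–co) = (254 + 24) / 2000 = 278/2000 = 0.1390 → 13.9 cM.

13.9 cM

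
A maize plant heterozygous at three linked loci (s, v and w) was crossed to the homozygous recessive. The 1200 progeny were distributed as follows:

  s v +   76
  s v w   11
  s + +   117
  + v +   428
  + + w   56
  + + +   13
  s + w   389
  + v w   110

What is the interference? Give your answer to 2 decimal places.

The two most frequent reciprocal classes, + v + and s + w, are the parental types, so the F1 was + v + / s + w.
The two rarest classes, + + + and s v w, are the double crossovers. Comparing them with the parentals, only the v allele has switched, so v is the middle locus and the order is s – v – w.
s–v: (132 + 24)/1200 = 0.1300; v–w: (227 + 24)/1200 = 0.2092.
Expected DCO frequency = 0.1300 × 0.2092 ≈ 0.02720; observed = 24/1200 ≈ 0.02000.
Coefficient of coincidence = 0.02000/0.02720 ≈ 0.74; interference = 1 − 0.74 = 0.26.

0.26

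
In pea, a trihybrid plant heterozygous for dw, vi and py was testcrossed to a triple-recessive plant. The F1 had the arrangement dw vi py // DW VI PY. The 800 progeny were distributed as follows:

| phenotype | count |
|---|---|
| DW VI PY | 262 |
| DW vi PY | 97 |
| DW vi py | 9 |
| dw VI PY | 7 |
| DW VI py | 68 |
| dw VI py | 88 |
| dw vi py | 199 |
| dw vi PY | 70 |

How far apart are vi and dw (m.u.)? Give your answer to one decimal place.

25.1 m.u.

The two rarest classes, DW vi py and dw VI PY, are the double crossovers. Comparing them with the parentals, only the dw allele has switched, so dw is the middle locus and the order is vi – dw – py.
Crossovers in the vi–dw interval produce the single-crossover classes dw VI py and DW vi PY (88 + 97 = 185) plus the double crossovers (16).
RF(vi–dw) = (185 + 16) / 800 = 201/800 = 0.2512 → 25.1 m.u.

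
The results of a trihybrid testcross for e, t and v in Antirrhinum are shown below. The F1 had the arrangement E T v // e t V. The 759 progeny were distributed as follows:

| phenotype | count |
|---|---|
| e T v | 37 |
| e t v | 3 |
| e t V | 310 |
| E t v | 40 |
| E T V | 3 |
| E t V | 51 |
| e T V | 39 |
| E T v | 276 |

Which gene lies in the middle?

The two rarest classes, E T V and e t v, are the double crossovers. Comparing them with the parentals, only the v allele has switched, so v is the middle locus and the order is e – v – t.

v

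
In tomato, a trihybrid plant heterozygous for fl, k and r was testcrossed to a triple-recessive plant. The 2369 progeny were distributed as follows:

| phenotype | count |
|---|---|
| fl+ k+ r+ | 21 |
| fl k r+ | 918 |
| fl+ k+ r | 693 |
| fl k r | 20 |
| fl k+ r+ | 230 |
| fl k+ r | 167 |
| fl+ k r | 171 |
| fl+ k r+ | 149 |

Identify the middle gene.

r

The two most frequent reciprocal classes, fl k r+ and fl+ k+ r, are the parental types, so the F1 was fl k r+ / fl+ k+ r.
The two rarest classes, fl k r and fl+ k+ r+, are the double crossovers. Comparing them with the parentals, only the r allele has switched, so r is the middle locus and the order is fl – r – k.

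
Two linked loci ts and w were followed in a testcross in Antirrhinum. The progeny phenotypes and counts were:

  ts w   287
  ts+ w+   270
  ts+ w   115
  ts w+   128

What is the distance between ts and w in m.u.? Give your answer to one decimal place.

The two most frequent classes, ts+ w+ (270) and ts w (287), are the parental types, so the F1 was ts+ w+ / ts w.
The recombinant classes are ts+ w and ts w+: 115 + 128 = 243.
Recombination frequency = 243/800 = 0.3038 ≈ 30.4%, i.e. 30.4 m.u.

30.4 m.u.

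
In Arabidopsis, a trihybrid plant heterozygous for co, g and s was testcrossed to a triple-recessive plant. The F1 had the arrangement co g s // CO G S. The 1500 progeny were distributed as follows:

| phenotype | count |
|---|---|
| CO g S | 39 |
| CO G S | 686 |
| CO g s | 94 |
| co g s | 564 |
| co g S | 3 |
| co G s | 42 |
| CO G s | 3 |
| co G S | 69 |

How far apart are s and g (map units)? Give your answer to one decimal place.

5.8 map units

The two rarest classes, co g S and CO G s, are the double crossovers. Comparing them with the parentals, only the s allele has switched, so s is the middle locus and the order is g – s – co.
Crossovers in the g–s interval produce the single-crossover classes co G s and CO g S (42 + 39 = 81) plus the double crossovers (6).
RF(g–s) = (81 + 6) / 1500 = 87/1500 = 0.0580 → 5.8 map units.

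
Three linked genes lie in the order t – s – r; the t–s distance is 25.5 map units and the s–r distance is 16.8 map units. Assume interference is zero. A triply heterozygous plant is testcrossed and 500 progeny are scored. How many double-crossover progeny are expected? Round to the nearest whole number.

Map distances give recombination frequencies of 0.255 and 0.168 for the two intervals.
With no interference, expected double-crossover frequency = 0.255 × 0.168 = 0.04284.
Expected number = 0.04284 × 500 = 21.42 ≈ 21.

21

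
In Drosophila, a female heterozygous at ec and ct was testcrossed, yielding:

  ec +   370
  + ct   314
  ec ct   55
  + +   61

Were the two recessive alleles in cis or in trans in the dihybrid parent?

trans

The two most frequent classes are + ct (314) and ec + (370); these are the parental (non-recombinant) types.
So the F1 carried + ct on one chromosome and ec + on the other — the recessive alleles are on opposite chromosomes (trans / repulsion).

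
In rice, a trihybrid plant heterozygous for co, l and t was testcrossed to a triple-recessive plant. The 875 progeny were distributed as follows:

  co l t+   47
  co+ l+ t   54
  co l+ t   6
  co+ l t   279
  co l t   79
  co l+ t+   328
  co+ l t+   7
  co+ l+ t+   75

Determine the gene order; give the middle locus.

t

The two most frequent reciprocal classes, co l+ t+ and co+ l t, are the parental types, so the F1 was co l+ t+ / co+ l t.
The two rarest classes, co l+ t and co+ l t+, are the double crossovers. Comparing them with the parentals, only the t allele has switched, so t is the middle locus and the order is co – t – l.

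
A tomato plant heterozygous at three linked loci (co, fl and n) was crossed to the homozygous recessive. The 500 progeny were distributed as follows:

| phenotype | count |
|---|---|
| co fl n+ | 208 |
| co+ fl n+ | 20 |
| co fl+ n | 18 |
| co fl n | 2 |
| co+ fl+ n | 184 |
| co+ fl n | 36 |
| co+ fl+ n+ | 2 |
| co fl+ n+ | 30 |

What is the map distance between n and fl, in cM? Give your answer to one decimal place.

The two most frequent reciprocal classes, co fl n+ and co+ fl+ n, are the parental types, so the F1 was co fl n+ / co+ fl+ n.
The two rarest classes, co fl n and co+ fl+ n+, are the double crossovers. Comparing them with the parentals, only the n allele has switched, so n is the middle locus and the order is co – n – fl.
Crossovers in the n–fl interval produce the single-crossover classes co fl+ n+ and co+ fl n (30 + 36 = 66) plus the double crossovers (4).
RF(n–fl) = (66 + 4) / 500 = 70/500 = 0.1400 → 14.0 cM.

14.0 cM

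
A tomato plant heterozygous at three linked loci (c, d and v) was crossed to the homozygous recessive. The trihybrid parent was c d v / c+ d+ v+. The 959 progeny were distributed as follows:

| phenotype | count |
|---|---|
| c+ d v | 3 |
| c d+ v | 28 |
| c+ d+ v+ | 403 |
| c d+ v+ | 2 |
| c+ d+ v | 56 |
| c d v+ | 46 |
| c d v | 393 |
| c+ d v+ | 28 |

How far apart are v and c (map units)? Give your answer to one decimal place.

11.2 map units

The two rarest classes, c+ d v and c d+ v+, are the double crossovers. Comparing them with the parentals, only the c allele has switched, so c is the middle locus and the order is v – c – d.
Crossovers in the v–c interval produce the single-crossover classes c d v+ and c+ d+ v (46 + 56 = 102) plus the double crossovers (5).
RF(v–c) = (102 + 5) / 959 = 107/959 = 0.1116 → 11.2 map units.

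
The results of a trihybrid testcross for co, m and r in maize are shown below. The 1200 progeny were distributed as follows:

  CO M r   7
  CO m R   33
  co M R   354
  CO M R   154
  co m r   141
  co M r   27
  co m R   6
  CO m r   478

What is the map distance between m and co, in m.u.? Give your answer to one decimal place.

The two most frequent reciprocal classes, CO m r and co M R, are the parental types, so the F1 was CO m r / co M R.
The two rarest classes, CO M r and co m R, are the double crossovers. Comparing them with the parentals, only the m allele has switched, so m is the middle locus and the order is co – m – r.
Crossovers in the co–m interval produce the single-crossover classes co m r and CO M R (141 + 154 = 295) plus the double crossovers (13).
RF(co–m) = (295 + 13) / 1200 = 308/1200 = 0.2567 → 25.7 m.u.

25.7 m.u.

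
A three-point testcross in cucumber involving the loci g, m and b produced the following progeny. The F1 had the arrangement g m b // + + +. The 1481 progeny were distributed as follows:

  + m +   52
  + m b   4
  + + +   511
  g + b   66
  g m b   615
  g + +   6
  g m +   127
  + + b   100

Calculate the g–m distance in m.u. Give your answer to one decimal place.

The two rarest classes, + m b and g + +, are the double crossovers. Comparing them with the parentals, only the g allele has switched, so g is the middle locus and the order is m – g – b.
Crossovers in the m–g interval produce the single-crossover classes g + b and + m + (66 + 52 = 118) plus the double crossovers (10).
RF(m–g) = (118 + 10) / 1481 = 128/1481 = 0.0864 → 8.6 m.u.

8.6 m.u.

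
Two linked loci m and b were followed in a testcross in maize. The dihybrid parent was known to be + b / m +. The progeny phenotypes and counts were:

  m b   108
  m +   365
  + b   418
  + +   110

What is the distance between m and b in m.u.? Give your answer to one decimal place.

21.8 m.u.

The recombinant classes are + + and m b: 110 + 108 = 218.
Recombination frequency = 218/1001 = 0.2178 ≈ 21.8%, i.e. 21.8 m.u.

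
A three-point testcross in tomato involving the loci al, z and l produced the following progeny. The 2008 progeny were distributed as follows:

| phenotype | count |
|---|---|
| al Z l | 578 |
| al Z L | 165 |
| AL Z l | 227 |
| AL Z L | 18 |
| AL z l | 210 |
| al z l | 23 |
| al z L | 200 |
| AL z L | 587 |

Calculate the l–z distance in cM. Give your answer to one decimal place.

20.7 cM

The two most frequent reciprocal classes, AL z L and al Z l, are the parental types, so the F1 was AL z L / al Z l.
The two rarest classes, AL Z L and al z l, are the double crossovers. Comparing them with the parentals, only the z allele has switched, so z is the middle locus and the order is l – z – al.
Crossovers in the l–z interval produce the single-crossover classes AL z l and al Z L (210 + 165 = 375) plus the double crossovers (41).
RF(l–z) = (375 + 41) / 2008 = 416/2008 = 0.2072 → 20.7 cM.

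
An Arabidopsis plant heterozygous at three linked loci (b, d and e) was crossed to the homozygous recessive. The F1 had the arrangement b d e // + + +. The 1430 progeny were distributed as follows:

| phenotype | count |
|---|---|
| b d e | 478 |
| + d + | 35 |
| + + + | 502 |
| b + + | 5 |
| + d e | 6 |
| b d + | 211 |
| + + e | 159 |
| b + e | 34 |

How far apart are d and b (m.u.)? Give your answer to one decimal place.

The two rarest classes, + d e and b + +, are the double crossovers. Comparing them with the parentals, only the b allele has switched, so b is the middle locus and the order is e – b – d.
Crossovers in the b–d interval produce the single-crossover classes b + e and + d + (34 + 35 = 69) plus the double crossovers (11).
RF(b–d) = (69 + 11) / 1430 = 80/1430 = 0.0559 → 5.6 m.u.

5.6 m.u.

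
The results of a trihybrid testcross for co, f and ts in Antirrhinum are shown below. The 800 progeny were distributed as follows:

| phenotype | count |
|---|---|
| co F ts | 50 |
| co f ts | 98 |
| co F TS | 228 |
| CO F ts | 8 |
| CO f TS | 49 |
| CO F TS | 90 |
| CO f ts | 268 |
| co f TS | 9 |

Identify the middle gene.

f

The two most frequent reciprocal classes, CO f ts and co F TS, are the parental types, so the F1 was CO f ts / co F TS.
The two rarest classes, CO F ts and co f TS, are the double crossovers. Comparing them with the parentals, only the f allele has switched, so f is the middle locus and the order is ts – f – co.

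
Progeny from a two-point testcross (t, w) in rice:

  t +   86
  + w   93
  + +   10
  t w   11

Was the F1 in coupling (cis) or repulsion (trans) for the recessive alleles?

The two most frequent classes are + w (93) and t + (86); these are the parental (non-recombinant) types.
So the F1 carried + w on one chromosome and t + on the other — the recessive alleles are on opposite chromosomes (trans / repulsion).

trans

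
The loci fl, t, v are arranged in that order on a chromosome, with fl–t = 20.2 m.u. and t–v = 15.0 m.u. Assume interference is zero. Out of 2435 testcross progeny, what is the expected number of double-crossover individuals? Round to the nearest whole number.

74

Map distances give recombination frequencies of 0.202 and 0.150 for the two intervals.
With no interference, expected double-crossover frequency = 0.202 × 0.150 = 0.03030.
Expected number = 0.03030 × 2435 = 73.78 ≈ 74.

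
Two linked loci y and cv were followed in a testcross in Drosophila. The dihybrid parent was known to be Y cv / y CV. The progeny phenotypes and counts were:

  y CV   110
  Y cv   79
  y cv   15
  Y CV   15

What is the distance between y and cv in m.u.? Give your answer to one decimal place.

The recombinant classes are Y CV and y cv: 15 + 15 = 30.
Recombination frequency = 30/219 = 0.1370 ≈ 13.7%, i.e. 13.7 m.u.

13.7 m.u.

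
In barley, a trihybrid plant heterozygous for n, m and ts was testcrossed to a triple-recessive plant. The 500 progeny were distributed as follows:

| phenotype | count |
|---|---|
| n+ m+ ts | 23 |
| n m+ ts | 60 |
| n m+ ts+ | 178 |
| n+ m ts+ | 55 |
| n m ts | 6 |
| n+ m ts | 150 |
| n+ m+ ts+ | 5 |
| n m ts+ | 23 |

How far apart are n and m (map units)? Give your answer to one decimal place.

The two most frequent reciprocal classes, n m+ ts+ and n+ m ts, are the parental types, so the F1 was n m+ ts+ / n+ m ts.
The two rarest classes, n+ m+ ts+ and n m ts, are the double crossovers. Comparing them with the parentals, only the n allele has switched, so n is the middle locus and the order is ts – n – m.
Crossovers in the n–m interval produce the single-crossover classes n m ts+ and n+ m+ ts (23 + 23 = 46) plus the double crossovers (11).
RF(n–m) = (46 + 11) / 500 = 57/500 = 0.1140 → 11.4 map units.

11.4 map units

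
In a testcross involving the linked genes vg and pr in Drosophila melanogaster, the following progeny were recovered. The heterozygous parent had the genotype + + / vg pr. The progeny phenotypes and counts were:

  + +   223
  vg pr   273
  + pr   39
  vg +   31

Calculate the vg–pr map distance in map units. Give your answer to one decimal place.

The recombinant classes are + pr and vg +: 39 + 31 = 70.
Recombination frequency = 70/566 = 0.1237 ≈ 12.4%, i.e. 12.4 map units.

12.4 map units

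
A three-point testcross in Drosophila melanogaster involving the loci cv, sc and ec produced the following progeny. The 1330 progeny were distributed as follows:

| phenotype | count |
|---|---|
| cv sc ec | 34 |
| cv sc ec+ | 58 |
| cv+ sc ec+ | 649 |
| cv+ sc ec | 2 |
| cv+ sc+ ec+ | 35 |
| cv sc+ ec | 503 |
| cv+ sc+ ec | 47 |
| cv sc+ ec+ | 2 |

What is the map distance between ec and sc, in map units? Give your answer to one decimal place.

5.5 map units

The two most frequent reciprocal classes, cv+ sc ec+ and cv sc+ ec, are the parental types, so the F1 was cv+ sc ec+ / cv sc+ ec.
The two rarest classes, cv+ sc ec and cv sc+ ec+, are the double crossovers. Comparing them with the parentals, only the ec allele has switched, so ec is the middle locus and the order is cv – ec – sc.
Crossovers in the ec–sc interval produce the single-crossover classes cv+ sc+ ec+ and cv sc ec (35 + 34 = 69) plus the double crossovers (4).
RF(ec–sc) = (69 + 4) / 1330 = 73/1330 = 0.0549 → 5.5 map units.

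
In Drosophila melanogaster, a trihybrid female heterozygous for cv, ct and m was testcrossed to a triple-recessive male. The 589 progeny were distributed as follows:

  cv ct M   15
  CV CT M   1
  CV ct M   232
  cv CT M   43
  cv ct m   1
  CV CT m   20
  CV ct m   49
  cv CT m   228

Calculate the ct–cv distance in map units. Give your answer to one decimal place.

The two most frequent reciprocal classes, CV ct M and cv CT m, are the parental types, so the F1 was CV ct M / cv CT m.
The two rarest classes, CV CT M and cv ct m, are the double crossovers. Comparing them with the parentals, only the ct allele has switched, so ct is the middle locus and the order is m – ct – cv.
Crossovers in the ct–cv interval produce the single-crossover classes cv ct M and CV CT m (15 + 20 = 35) plus the double crossovers (2).
RF(ct–cv) = (35 + 2) / 589 = 37/589 = 0.0628 → 6.3 map units.

6.3 map units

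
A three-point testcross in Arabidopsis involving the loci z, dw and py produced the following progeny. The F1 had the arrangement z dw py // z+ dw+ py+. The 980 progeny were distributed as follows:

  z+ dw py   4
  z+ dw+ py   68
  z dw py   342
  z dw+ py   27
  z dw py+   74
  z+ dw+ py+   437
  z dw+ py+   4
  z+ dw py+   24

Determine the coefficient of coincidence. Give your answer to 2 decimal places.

The two rarest classes, z+ dw py and z dw+ py+, are the double crossovers. Comparing them with the parentals, only the z allele has switched, so z is the middle locus and the order is dw – z – py.
dw–z: (51 + 8)/980 = 0.0602; z–py: (142 + 8)/980 = 0.1531.
Expected DCO frequency = 0.0602 × 0.1531 ≈ 0.00922; observed = 8/980 ≈ 0.00816.
Coefficient of coincidence = 0.00816/0.00922 ≈ 0.89.

0.89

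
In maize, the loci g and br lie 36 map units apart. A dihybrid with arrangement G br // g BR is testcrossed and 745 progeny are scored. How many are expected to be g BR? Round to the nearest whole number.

238

A map distance of 36 map units corresponds to a recombination frequency of 0.360.
The F1 is G br / g BR, so g BR is a parental gamete class with expected frequency (1 − r)/2 = 0.640/2 = 0.3200.
Expected number = 0.3200 × 745 = 238.40 ≈ 238.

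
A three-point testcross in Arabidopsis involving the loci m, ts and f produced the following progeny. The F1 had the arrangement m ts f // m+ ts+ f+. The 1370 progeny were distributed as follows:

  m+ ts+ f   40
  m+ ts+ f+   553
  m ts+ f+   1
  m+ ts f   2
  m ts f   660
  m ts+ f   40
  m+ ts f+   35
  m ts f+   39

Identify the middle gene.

The two rarest classes, m+ ts f and m ts+ f+, are the double crossovers. Comparing them with the parentals, only the m allele has switched, so m is the middle locus and the order is ts – m – f.

m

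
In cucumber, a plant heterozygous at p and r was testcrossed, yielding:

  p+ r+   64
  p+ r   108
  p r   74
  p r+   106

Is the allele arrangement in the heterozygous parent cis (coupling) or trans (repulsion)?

The two most frequent classes are p+ r (108) and p r+ (106); these are the parental (non-recombinant) types.
So the F1 carried p+ r on one chromosome and p r+ on the other — the recessive alleles are on opposite chromosomes (trans / repulsion).

trans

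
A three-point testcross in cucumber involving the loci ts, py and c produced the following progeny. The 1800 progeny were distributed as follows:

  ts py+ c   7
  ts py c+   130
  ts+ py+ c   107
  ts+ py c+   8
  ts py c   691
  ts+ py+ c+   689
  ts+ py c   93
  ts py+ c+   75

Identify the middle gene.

py

The two most frequent reciprocal classes, ts+ py+ c+ and ts py c, are the parental types, so the F1 was ts+ py+ c+ / ts py c.
The two rarest classes, ts+ py c+ and ts py+ c, are the double crossovers. Comparing them with the parentals, only the py allele has switched, so py is the middle locus and the order is ts – py – c.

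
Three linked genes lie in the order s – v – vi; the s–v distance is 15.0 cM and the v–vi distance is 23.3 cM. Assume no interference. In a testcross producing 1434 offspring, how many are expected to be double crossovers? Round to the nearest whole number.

Map distances give recombination frequencies of 0.150 and 0.233 for the two intervals.
With no interference, expected double-crossover frequency = 0.150 × 0.233 = 0.03495.
Expected number = 0.03495 × 1434 = 50.12 ≈ 50.

50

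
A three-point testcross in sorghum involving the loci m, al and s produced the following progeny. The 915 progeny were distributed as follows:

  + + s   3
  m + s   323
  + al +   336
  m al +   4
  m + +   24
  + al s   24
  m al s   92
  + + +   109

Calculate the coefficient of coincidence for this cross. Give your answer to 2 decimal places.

The two most frequent reciprocal classes, m + s and + al +, are the parental types, so the F1 was m + s / + al +.
The two rarest classes, + + s and m al +, are the double crossovers. Comparing them with the parentals, only the m allele has switched, so m is the middle locus and the order is s – m – al.
s–m: (48 + 7)/915 = 0.0601; m–al: (201 + 7)/915 = 0.2273.
Expected DCO frequency = 0.0601 × 0.2273 ≈ 0.01366; observed = 7/915 ≈ 0.00765.
Coefficient of coincidence = 0.00765/0.01366 ≈ 0.56.

0.56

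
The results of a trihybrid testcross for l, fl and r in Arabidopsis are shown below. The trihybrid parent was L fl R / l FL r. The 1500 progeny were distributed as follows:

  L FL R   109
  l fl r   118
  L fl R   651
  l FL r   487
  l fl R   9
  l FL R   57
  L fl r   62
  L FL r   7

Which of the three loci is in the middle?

l

The two rarest classes, l fl R and L FL r, are the double crossovers. Comparing them with the parentals, only the l allele has switched, so l is the middle locus and the order is r – l – fl.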